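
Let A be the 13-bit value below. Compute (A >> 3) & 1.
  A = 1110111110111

Bit 3 is the 4th from the right.
  1110111110111
           ^
That bit is 0.

Answer: 0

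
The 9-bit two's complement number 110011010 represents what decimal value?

MSB is 1, so the value is negative. Find the magnitude:
1. Invert bits:  001100101
2. Add 1:        001100110  = 102
3. Apply sign:   -102

Answer: -102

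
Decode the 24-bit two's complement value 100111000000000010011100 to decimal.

MSB is 1, so the value is negative. Find the magnitude:
1. Invert bits:  011000111111111101100011
2. Add 1:        011000111111111101100100  = 6553444
3. Apply sign:   -6553444

Answer: -6553444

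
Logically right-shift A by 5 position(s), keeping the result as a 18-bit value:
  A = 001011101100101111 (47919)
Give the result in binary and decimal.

Logical shift right by 5: drop the bottom 5 bit(s), prepend 5 zero(s) on the left.
  001011101100101111  ->  keep [0010111011001], discard [01111], prepend 00000
= 000000010111011001

Answer: 000000010111011001 (1497)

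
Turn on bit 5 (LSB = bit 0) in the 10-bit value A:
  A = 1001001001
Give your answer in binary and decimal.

Mask = 1 << 5 = 0000100000
Bit 5 of A is 0, so OR-ing with the mask flips it to 1.
  1001001001
| 0000100000
------------
  1001101001

Answer: 1001101001 (617)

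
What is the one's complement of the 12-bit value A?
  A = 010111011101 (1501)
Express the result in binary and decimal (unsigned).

Flip each bit (0->1, 1->0):
  010111011101
  101000100010

Answer: 101000100010 (2594)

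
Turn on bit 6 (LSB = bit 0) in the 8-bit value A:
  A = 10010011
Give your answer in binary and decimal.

Mask = 1 << 6 = 01000000
Bit 6 of A is 0, so OR-ing with the mask flips it to 1.
  10010011
| 01000000
----------
  11010011

Answer: 11010011 (211)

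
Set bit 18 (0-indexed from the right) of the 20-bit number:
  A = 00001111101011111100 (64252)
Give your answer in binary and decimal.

Mask = 1 << 18 = 01000000000000000000
Bit 18 of A is 0, so OR-ing with the mask flips it to 1.
  00001111101011111100
| 01000000000000000000
----------------------
  01001111101011111100

Answer: 01001111101011111100 (326396)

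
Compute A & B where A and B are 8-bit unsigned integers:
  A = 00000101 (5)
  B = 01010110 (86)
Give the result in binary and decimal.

Apply & to each column (1 only where both bits are 1):
  00000101
& 01010110
----------
  00000100

Answer: 00000100 (4)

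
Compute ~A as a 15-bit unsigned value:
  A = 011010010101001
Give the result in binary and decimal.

Flip each bit (0->1, 1->0):
  011010010101001
  100101101010110

Answer: 100101101010110 (19286)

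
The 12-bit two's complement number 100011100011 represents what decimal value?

MSB is 1, so the value is negative. Find the magnitude:
1. Invert bits:  011100011100
2. Add 1:        011100011101  = 1821
3. Apply sign:   -1821

Answer: -1821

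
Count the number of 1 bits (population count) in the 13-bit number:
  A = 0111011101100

0111011101100
1-bits at positions (from bit 0 = LSB): 2, 3, 5, 6, 7, 9, 10, 11
Count = 8

Answer: 8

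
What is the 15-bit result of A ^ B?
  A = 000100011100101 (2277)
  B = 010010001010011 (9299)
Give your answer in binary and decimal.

Apply ^ to each column (1 where bits differ):
  000100011100101
^ 010010001010011
-----------------
  010110010110110

Answer: 010110010110110 (11446)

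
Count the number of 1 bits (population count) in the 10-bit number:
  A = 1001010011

1001010011
1-bits at positions (from bit 0 = LSB): 0, 1, 4, 6, 9
Count = 5

Answer: 5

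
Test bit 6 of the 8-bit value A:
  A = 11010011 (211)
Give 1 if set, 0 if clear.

Bit 6 is the 7th from the right.
  11010011
   ^
That bit is 1.

Answer: 1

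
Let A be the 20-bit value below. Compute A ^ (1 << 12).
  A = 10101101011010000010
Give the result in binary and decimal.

Mask = 1 << 12 = 00000001000000000000
Bit 12 of A is 1; XOR with the mask flips it to 0.
  10101101011010000010
^ 00000001000000000000
----------------------
  10101100011010000010

Answer: 10101100011010000010 (706178)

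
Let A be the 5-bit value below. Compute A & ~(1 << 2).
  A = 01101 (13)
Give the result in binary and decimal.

Mask = ~(1 << 2) = 11011
Bit 2 of A is 1, so AND-ing with the mask clears it to 0.
  01101
& 11011
-------
  01001

Answer: 01001 (9)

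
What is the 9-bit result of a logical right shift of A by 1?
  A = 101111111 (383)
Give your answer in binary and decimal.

Logical shift right by 1: drop the bottom 1 bit(s), prepend 1 zero(s) on the left.
  101111111  ->  keep [10111111], discard [1], prepend 0
= 010111111

Answer: 010111111 (191)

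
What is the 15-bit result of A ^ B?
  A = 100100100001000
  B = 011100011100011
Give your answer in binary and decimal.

Apply ^ to each column (1 where bits differ):
  100100100001000
^ 011100011100011
-----------------
  111000111101011

Answer: 111000111101011 (29163)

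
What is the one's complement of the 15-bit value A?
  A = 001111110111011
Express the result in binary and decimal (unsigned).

Flip each bit (0->1, 1->0):
  001111110111011
  110000001000100

Answer: 110000001000100 (24644)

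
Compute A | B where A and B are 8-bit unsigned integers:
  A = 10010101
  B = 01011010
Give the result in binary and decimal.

Apply | to each column (1 where either bit is 1):
  10010101
| 01011010
----------
  11011111

Answer: 11011111 (223)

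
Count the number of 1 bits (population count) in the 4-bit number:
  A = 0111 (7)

0111
1-bits at positions (from bit 0 = LSB): 0, 1, 2
Count = 3

Answer: 3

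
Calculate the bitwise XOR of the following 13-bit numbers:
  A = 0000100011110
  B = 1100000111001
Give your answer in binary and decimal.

Apply ^ to each column (1 where bits differ):
  0000100011110
^ 1100000111001
---------------
  1100100100111

Answer: 1100100100111 (6439)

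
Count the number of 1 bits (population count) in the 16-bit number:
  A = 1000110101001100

1000110101001100
1-bits at positions (from bit 0 = LSB): 2, 3, 6, 8, 10, 11, 15
Count = 7

Answer: 7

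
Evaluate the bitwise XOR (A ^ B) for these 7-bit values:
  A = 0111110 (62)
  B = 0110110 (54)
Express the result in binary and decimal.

Apply ^ to each column (1 where bits differ):
  0111110
^ 0110110
---------
  0001000

Answer: 0001000 (8)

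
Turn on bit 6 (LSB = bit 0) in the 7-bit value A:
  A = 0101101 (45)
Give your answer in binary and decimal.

Mask = 1 << 6 = 1000000
Bit 6 of A is 0, so OR-ing with the mask flips it to 1.
  0101101
| 1000000
---------
  1101101

Answer: 1101101 (109)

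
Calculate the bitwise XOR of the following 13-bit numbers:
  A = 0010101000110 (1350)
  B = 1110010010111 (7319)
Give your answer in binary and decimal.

Apply ^ to each column (1 where bits differ):
  0010101000110
^ 1110010010111
---------------
  1100111010001

Answer: 1100111010001 (6609)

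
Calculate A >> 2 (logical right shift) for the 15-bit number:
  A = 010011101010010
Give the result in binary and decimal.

Logical shift right by 2: drop the bottom 2 bit(s), prepend 2 zero(s) on the left.
  010011101010010  ->  keep [0100111010100], discard [10], prepend 00
= 000100111010100

Answer: 000100111010100 (2516)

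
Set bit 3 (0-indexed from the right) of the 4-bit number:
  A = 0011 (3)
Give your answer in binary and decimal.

Mask = 1 << 3 = 1000
Bit 3 of A is 0, so OR-ing with the mask flips it to 1.
  0011
| 1000
------
  1011

Answer: 1011 (11)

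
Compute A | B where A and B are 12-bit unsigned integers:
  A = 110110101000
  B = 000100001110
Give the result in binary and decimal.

Apply | to each column (1 where either bit is 1):
  110110101000
| 000100001110
--------------
  110110101110

Answer: 110110101110 (3502)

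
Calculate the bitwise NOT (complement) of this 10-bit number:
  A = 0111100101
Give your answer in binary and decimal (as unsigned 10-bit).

Flip each bit (0->1, 1->0):
  0111100101
  1000011010

Answer: 1000011010 (538)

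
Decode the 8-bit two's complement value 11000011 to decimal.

MSB is 1, so the value is negative. Find the magnitude:
1. Invert bits:  00111100
2. Add 1:        00111101  = 61
3. Apply sign:   -61

Answer: -61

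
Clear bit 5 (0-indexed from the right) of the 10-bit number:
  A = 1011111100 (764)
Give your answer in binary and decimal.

Mask = ~(1 << 5) = 1111011111
Bit 5 of A is 1, so AND-ing with the mask clears it to 0.
  1011111100
& 1111011111
------------
  1011011100

Answer: 1011011100 (732)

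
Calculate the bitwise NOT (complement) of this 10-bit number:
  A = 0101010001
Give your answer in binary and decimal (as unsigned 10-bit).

Flip each bit (0->1, 1->0):
  0101010001
  1010101110

Answer: 1010101110 (686)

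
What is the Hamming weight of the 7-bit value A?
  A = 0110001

0110001
1-bits at positions (from bit 0 = LSB): 0, 4, 5
Count = 3

Answer: 3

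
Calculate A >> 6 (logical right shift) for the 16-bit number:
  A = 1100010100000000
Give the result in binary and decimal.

Logical shift right by 6: drop the bottom 6 bit(s), prepend 6 zero(s) on the left.
  1100010100000000  ->  keep [1100010100], discard [000000], prepend 000000
= 0000001100010100

Answer: 0000001100010100 (788)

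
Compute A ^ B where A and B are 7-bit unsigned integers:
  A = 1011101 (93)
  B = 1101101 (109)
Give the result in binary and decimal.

Apply ^ to each column (1 where bits differ):
  1011101
^ 1101101
---------
  0110000

Answer: 0110000 (48)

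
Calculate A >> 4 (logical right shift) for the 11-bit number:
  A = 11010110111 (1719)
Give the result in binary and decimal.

Logical shift right by 4: drop the bottom 4 bit(s), prepend 4 zero(s) on the left.
  11010110111  ->  keep [1101011], discard [0111], prepend 0000
= 00001101011

Answer: 00001101011 (107)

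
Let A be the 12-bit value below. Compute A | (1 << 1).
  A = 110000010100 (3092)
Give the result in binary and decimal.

Mask = 1 << 1 = 000000000010
Bit 1 of A is 0, so OR-ing with the mask flips it to 1.
  110000010100
| 000000000010
--------------
  110000010110

Answer: 110000010110 (3094)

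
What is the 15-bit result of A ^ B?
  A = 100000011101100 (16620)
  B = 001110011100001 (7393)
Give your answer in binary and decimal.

Apply ^ to each column (1 where bits differ):
  100000011101100
^ 001110011100001
-----------------
  101110000001101

Answer: 101110000001101 (23565)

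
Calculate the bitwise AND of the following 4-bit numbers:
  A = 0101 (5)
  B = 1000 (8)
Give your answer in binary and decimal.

Apply & to each column (1 only where both bits are 1):
  0101
& 1000
------
  0000

Answer: 0000 (0)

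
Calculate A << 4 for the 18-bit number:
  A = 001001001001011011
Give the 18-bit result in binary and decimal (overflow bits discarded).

Shift left by 4: drop the top 4 bit(s), append 4 zero(s) on the right.
  001001001001011011  ->  discard [0010], keep [01001001011011], append 0000
= 010010010110110000

Answer: 010010010110110000 (75184)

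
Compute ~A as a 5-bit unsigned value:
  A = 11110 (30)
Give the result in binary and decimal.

Flip each bit (0->1, 1->0):
  11110
  00001

Answer: 00001 (1)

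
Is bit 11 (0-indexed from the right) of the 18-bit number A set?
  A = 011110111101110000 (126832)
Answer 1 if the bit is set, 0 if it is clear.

Bit 11 is the 12th from the right.
  011110111101110000
        ^
That bit is 1.

Answer: 1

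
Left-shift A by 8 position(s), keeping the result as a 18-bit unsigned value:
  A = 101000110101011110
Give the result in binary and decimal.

Shift left by 8: drop the top 8 bit(s), append 8 zero(s) on the right.
  101000110101011110  ->  discard [10100011], keep [0101011110], append 00000000
= 010101111000000000

Answer: 010101111000000000 (89600)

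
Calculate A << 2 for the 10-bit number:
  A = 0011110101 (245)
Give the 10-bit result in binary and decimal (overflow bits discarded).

Shift left by 2: drop the top 2 bit(s), append 2 zero(s) on the right.
  0011110101  ->  discard [00], keep [11110101], append 00
= 1111010100

Answer: 1111010100 (980)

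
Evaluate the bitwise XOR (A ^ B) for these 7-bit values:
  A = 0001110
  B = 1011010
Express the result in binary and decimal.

Apply ^ to each column (1 where bits differ):
  0001110
^ 1011010
---------
  1010100

Answer: 1010100 (84)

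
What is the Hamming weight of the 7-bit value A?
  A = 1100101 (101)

1100101
1-bits at positions (from bit 0 = LSB): 0, 2, 5, 6
Count = 4

Answer: 4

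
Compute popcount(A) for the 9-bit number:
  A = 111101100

111101100
1-bits at positions (from bit 0 = LSB): 2, 3, 5, 6, 7, 8
Count = 6

Answer: 6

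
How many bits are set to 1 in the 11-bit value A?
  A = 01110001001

01110001001
1-bits at positions (from bit 0 = LSB): 0, 3, 7, 8, 9
Count = 5

Answer: 5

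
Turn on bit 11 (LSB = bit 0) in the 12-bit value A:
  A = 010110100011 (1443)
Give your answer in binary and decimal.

Mask = 1 << 11 = 100000000000
Bit 11 of A is 0, so OR-ing with the mask flips it to 1.
  010110100011
| 100000000000
--------------
  110110100011

Answer: 110110100011 (3491)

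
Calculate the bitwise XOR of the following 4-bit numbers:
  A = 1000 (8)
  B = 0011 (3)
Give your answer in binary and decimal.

Apply ^ to each column (1 where bits differ):
  1000
^ 0011
------
  1011

Answer: 1011 (11)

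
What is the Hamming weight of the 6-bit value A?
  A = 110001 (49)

110001
1-bits at positions (from bit 0 = LSB): 0, 4, 5
Count = 3

Answer: 3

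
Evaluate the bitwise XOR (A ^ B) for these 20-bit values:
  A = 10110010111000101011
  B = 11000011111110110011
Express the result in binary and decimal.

Apply ^ to each column (1 where bits differ):
  10110010111000101011
^ 11000011111110110011
----------------------
  01110001000110011000

Answer: 01110001000110011000 (463256)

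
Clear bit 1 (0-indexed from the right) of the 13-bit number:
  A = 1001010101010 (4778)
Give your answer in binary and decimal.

Mask = ~(1 << 1) = 1111111111101
Bit 1 of A is 1, so AND-ing with the mask clears it to 0.
  1001010101010
& 1111111111101
---------------
  1001010101000

Answer: 1001010101000 (4776)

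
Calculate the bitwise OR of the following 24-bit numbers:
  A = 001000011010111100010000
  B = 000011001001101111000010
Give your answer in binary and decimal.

Apply | to each column (1 where either bit is 1):
  001000011010111100010000
| 000011001001101111000010
--------------------------
  001011011011111111010010

Answer: 001011011011111111010010 (2998226)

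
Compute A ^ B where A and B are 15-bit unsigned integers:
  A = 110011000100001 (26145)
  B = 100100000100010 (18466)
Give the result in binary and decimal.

Apply ^ to each column (1 where bits differ):
  110011000100001
^ 100100000100010
-----------------
  010111000000011

Answer: 010111000000011 (11779)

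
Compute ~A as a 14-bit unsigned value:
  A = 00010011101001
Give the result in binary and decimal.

Flip each bit (0->1, 1->0):
  00010011101001
  11101100010110

Answer: 11101100010110 (15126)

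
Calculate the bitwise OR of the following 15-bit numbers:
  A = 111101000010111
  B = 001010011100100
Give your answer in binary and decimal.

Apply | to each column (1 where either bit is 1):
  111101000010111
| 001010011100100
-----------------
  111111011110111

Answer: 111111011110111 (32503)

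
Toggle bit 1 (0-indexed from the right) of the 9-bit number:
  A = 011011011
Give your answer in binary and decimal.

Mask = 1 << 1 = 000000010
Bit 1 of A is 1; XOR with the mask flips it to 0.
  011011011
^ 000000010
-----------
  011011001

Answer: 011011001 (217)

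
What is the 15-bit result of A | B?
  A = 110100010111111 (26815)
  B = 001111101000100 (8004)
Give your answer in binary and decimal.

Apply | to each column (1 where either bit is 1):
  110100010111111
| 001111101000100
-----------------
  111111111111111

Answer: 111111111111111 (32767)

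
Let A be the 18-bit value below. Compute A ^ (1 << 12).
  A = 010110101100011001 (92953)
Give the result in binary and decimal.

Mask = 1 << 12 = 000001000000000000
Bit 12 of A is 0; XOR with the mask flips it to 1.
  010110101100011001
^ 000001000000000000
--------------------
  010111101100011001

Answer: 010111101100011001 (97049)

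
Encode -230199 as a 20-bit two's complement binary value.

1. Binary of +230199:  00111000001100110111
2. Invert bits:     11000111110011001000
3. Add 1:           11000111110011001001

Answer: 11000111110011001001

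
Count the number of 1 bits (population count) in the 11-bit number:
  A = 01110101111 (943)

01110101111
1-bits at positions (from bit 0 = LSB): 0, 1, 2, 3, 5, 7, 8, 9
Count = 8

Answer: 8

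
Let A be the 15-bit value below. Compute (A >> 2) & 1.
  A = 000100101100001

Bit 2 is the 3rd from the right.
  000100101100001
              ^
That bit is 0.

Answer: 0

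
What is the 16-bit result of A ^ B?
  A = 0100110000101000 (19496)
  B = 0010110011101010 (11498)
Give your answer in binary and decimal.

Apply ^ to each column (1 where bits differ):
  0100110000101000
^ 0010110011101010
------------------
  0110000011000010

Answer: 0110000011000010 (24770)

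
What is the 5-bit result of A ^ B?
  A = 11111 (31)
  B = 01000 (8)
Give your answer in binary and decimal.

Apply ^ to each column (1 where bits differ):
  11111
^ 01000
-------
  10111

Answer: 10111 (23)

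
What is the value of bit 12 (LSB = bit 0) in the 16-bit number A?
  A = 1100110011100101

Bit 12 is the 13th from the right.
  1100110011100101
     ^
That bit is 0.

Answer: 0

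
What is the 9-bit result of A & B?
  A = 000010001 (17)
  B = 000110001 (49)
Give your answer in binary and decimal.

Apply & to each column (1 only where both bits are 1):
  000010001
& 000110001
-----------
  000010001

Answer: 000010001 (17)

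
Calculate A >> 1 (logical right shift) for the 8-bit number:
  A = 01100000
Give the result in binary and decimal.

Logical shift right by 1: drop the bottom 1 bit(s), prepend 1 zero(s) on the left.
  01100000  ->  keep [0110000], discard [0], prepend 0
= 00110000

Answer: 00110000 (48)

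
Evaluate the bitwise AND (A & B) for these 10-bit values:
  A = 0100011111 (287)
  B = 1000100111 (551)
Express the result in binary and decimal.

Apply & to each column (1 only where both bits are 1):
  0100011111
& 1000100111
------------
  0000000111

Answer: 0000000111 (7)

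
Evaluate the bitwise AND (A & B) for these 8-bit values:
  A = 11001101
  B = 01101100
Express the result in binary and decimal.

Apply & to each column (1 only where both bits are 1):
  11001101
& 01101100
----------
  01001100

Answer: 01001100 (76)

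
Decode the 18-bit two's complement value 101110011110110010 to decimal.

MSB is 1, so the value is negative. Find the magnitude:
1. Invert bits:  010001100001001101
2. Add 1:        010001100001001110  = 71758
3. Apply sign:   -71758

Answer: -71758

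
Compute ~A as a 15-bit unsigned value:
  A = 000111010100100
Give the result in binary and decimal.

Flip each bit (0->1, 1->0):
  000111010100100
  111000101011011

Answer: 111000101011011 (29019)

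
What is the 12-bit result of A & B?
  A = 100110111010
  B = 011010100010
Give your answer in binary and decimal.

Apply & to each column (1 only where both bits are 1):
  100110111010
& 011010100010
--------------
  000010100010

Answer: 000010100010 (162)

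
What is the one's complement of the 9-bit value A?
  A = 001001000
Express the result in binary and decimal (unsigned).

Flip each bit (0->1, 1->0):
  001001000
  110110111

Answer: 110110111 (439)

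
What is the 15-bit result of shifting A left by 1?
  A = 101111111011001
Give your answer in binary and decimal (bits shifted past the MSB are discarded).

Shift left by 1: drop the top 1 bit(s), append 1 zero(s) on the right.
  101111111011001  ->  discard [1], keep [01111111011001], append 0
= 011111110110010

Answer: 011111110110010 (16306)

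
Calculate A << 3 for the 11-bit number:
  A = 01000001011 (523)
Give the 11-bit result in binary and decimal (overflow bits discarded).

Shift left by 3: drop the top 3 bit(s), append 3 zero(s) on the right.
  01000001011  ->  discard [010], keep [00001011], append 000
= 00001011000

Answer: 00001011000 (88)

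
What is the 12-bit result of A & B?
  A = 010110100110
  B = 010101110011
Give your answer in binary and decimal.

Apply & to each column (1 only where both bits are 1):
  010110100110
& 010101110011
--------------
  010100100010

Answer: 010100100010 (1314)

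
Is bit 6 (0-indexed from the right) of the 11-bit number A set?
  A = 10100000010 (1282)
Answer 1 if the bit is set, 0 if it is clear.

Bit 6 is the 7th from the right.
  10100000010
      ^
That bit is 0.

Answer: 0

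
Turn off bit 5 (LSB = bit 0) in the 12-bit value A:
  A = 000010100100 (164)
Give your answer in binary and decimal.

Mask = ~(1 << 5) = 111111011111
Bit 5 of A is 1, so AND-ing with the mask clears it to 0.
  000010100100
& 111111011111
--------------
  000010000100

Answer: 000010000100 (132)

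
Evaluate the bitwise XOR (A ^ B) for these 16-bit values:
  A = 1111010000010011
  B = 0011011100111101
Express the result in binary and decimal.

Apply ^ to each column (1 where bits differ):
  1111010000010011
^ 0011011100111101
------------------
  1100001100101110

Answer: 1100001100101110 (49966)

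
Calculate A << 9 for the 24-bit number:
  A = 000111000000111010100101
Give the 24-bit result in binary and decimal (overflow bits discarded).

Shift left by 9: drop the top 9 bit(s), append 9 zero(s) on the right.
  000111000000111010100101  ->  discard [000111000], keep [000111010100101], append 000000000
= 000111010100101000000000

Answer: 000111010100101000000000 (1919488)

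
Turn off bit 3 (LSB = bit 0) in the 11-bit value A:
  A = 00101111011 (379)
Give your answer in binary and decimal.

Mask = ~(1 << 3) = 11111110111
Bit 3 of A is 1, so AND-ing with the mask clears it to 0.
  00101111011
& 11111110111
-------------
  00101110011

Answer: 00101110011 (371)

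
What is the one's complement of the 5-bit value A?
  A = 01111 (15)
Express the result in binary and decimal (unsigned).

Flip each bit (0->1, 1->0):
  01111
  10000

Answer: 10000 (16)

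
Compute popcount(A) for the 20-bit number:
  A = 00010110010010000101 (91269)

00010110010010000101
1-bits at positions (from bit 0 = LSB): 0, 2, 7, 10, 13, 14, 16
Count = 7

Answer: 7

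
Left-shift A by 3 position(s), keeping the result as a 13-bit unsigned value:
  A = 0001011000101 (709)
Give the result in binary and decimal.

Shift left by 3: drop the top 3 bit(s), append 3 zero(s) on the right.
  0001011000101  ->  discard [000], keep [1011000101], append 000
= 1011000101000

Answer: 1011000101000 (5672)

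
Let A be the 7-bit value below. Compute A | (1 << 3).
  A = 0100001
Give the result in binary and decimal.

Mask = 1 << 3 = 0001000
Bit 3 of A is 0, so OR-ing with the mask flips it to 1.
  0100001
| 0001000
---------
  0101001

Answer: 0101001 (41)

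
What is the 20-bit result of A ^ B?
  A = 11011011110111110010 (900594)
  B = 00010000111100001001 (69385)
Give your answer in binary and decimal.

Apply ^ to each column (1 where bits differ):
  11011011110111110010
^ 00010000111100001001
----------------------
  11001011001011111011

Answer: 11001011001011111011 (832251)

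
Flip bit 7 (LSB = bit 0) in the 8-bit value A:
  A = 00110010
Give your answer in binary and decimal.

Mask = 1 << 7 = 10000000
Bit 7 of A is 0; XOR with the mask flips it to 1.
  00110010
^ 10000000
----------
  10110010

Answer: 10110010 (178)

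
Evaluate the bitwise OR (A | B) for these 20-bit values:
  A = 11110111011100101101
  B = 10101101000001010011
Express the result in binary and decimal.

Apply | to each column (1 where either bit is 1):
  11110111011100101101
| 10101101000001010011
----------------------
  11111111011101111111

Answer: 11111111011101111111 (1046399)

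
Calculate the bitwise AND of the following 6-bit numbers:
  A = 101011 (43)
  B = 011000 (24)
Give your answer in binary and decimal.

Apply & to each column (1 only where both bits are 1):
  101011
& 011000
--------
  001000

Answer: 001000 (8)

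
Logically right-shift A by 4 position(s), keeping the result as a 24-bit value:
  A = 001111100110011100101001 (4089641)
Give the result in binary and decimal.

Logical shift right by 4: drop the bottom 4 bit(s), prepend 4 zero(s) on the left.
  001111100110011100101001  ->  keep [00111110011001110010], discard [1001], prepend 0000
= 000000111110011001110010

Answer: 000000111110011001110010 (255602)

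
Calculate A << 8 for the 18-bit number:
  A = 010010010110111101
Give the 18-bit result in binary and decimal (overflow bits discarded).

Shift left by 8: drop the top 8 bit(s), append 8 zero(s) on the right.
  010010010110111101  ->  discard [01001001], keep [0110111101], append 00000000
= 011011110100000000

Answer: 011011110100000000 (113920)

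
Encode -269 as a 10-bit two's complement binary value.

1. Binary of +269:  0100001101
2. Invert bits:     1011110010
3. Add 1:           1011110011

Answer: 1011110011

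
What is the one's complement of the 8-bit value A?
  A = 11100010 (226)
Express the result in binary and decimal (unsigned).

Flip each bit (0->1, 1->0):
  11100010
  00011101

Answer: 00011101 (29)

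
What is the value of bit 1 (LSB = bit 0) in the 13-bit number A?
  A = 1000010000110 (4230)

Bit 1 is the 2nd from the right.
  1000010000110
             ^
That bit is 1.

Answer: 1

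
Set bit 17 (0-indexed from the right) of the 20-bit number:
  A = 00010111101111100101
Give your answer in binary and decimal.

Mask = 1 << 17 = 00100000000000000000
Bit 17 of A is 0, so OR-ing with the mask flips it to 1.
  00010111101111100101
| 00100000000000000000
----------------------
  00110111101111100101

Answer: 00110111101111100101 (228325)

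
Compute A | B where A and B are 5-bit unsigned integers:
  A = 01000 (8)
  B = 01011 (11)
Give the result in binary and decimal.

Apply | to each column (1 where either bit is 1):
  01000
| 01011
-------
  01011

Answer: 01011 (11)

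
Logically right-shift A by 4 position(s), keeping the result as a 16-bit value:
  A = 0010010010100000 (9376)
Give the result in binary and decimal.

Logical shift right by 4: drop the bottom 4 bit(s), prepend 4 zero(s) on the left.
  0010010010100000  ->  keep [001001001010], discard [0000], prepend 0000
= 0000001001001010

Answer: 0000001001001010 (586)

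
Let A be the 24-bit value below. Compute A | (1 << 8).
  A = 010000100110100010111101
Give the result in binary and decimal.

Mask = 1 << 8 = 000000000000000100000000
Bit 8 of A is 0, so OR-ing with the mask flips it to 1.
  010000100110100010111101
| 000000000000000100000000
--------------------------
  010000100110100110111101

Answer: 010000100110100110111101 (4352445)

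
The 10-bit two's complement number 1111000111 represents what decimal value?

MSB is 1, so the value is negative. Find the magnitude:
1. Invert bits:  0000111000
2. Add 1:        0000111001  = 57
3. Apply sign:   -57

Answer: -57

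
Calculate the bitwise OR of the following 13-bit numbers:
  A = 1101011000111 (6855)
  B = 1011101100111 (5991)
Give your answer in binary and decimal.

Apply | to each column (1 where either bit is 1):
  1101011000111
| 1011101100111
---------------
  1111111100111

Answer: 1111111100111 (8167)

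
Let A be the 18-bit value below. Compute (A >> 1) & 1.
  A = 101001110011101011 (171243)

Bit 1 is the 2nd from the right.
  101001110011101011
                  ^
That bit is 1.

Answer: 1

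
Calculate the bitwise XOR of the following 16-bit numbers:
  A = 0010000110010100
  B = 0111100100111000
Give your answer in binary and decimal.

Apply ^ to each column (1 where bits differ):
  0010000110010100
^ 0111100100111000
------------------
  0101100010101100

Answer: 0101100010101100 (22700)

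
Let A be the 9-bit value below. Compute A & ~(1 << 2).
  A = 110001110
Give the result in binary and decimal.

Mask = ~(1 << 2) = 111111011
Bit 2 of A is 1, so AND-ing with the mask clears it to 0.
  110001110
& 111111011
-----------
  110001010

Answer: 110001010 (394)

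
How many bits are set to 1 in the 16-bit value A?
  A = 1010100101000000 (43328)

1010100101000000
1-bits at positions (from bit 0 = LSB): 6, 8, 11, 13, 15
Count = 5

Answer: 5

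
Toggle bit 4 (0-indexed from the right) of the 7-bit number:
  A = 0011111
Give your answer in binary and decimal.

Mask = 1 << 4 = 0010000
Bit 4 of A is 1; XOR with the mask flips it to 0.
  0011111
^ 0010000
---------
  0001111

Answer: 0001111 (15)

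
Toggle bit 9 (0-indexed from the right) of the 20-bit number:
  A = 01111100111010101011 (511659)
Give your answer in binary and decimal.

Mask = 1 << 9 = 00000000001000000000
Bit 9 of A is 1; XOR with the mask flips it to 0.
  01111100111010101011
^ 00000000001000000000
----------------------
  01111100110010101011

Answer: 01111100110010101011 (511147)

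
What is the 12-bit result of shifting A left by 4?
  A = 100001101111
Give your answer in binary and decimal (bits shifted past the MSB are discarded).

Shift left by 4: drop the top 4 bit(s), append 4 zero(s) on the right.
  100001101111  ->  discard [1000], keep [01101111], append 0000
= 011011110000

Answer: 011011110000 (1776)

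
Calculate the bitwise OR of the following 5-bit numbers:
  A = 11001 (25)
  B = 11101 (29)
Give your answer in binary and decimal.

Apply | to each column (1 where either bit is 1):
  11001
| 11101
-------
  11101

Answer: 11101 (29)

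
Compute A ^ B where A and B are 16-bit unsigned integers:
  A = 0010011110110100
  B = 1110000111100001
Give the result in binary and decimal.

Apply ^ to each column (1 where bits differ):
  0010011110110100
^ 1110000111100001
------------------
  1100011001010101

Answer: 1100011001010101 (50773)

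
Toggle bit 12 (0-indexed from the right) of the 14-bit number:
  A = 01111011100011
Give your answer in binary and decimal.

Mask = 1 << 12 = 01000000000000
Bit 12 of A is 1; XOR with the mask flips it to 0.
  01111011100011
^ 01000000000000
----------------
  00111011100011

Answer: 00111011100011 (3811)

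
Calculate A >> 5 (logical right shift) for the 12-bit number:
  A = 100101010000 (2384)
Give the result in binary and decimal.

Logical shift right by 5: drop the bottom 5 bit(s), prepend 5 zero(s) on the left.
  100101010000  ->  keep [1001010], discard [10000], prepend 00000
= 000001001010

Answer: 000001001010 (74)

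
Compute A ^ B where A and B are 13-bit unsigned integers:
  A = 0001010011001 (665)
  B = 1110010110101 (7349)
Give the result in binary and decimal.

Apply ^ to each column (1 where bits differ):
  0001010011001
^ 1110010110101
---------------
  1111000101100

Answer: 1111000101100 (7724)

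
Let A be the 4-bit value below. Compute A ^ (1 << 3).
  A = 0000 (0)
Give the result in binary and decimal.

Mask = 1 << 3 = 1000
Bit 3 of A is 0; XOR with the mask flips it to 1.
  0000
^ 1000
------
  1000

Answer: 1000 (8)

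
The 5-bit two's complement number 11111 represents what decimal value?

MSB is 1, so the value is negative. Find the magnitude:
1. Invert bits:  00000
2. Add 1:        00001  = 1
3. Apply sign:   -1

Answer: -1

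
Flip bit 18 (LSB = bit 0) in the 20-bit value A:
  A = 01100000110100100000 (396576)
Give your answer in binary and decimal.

Mask = 1 << 18 = 01000000000000000000
Bit 18 of A is 1; XOR with the mask flips it to 0.
  01100000110100100000
^ 01000000000000000000
----------------------
  00100000110100100000

Answer: 00100000110100100000 (134432)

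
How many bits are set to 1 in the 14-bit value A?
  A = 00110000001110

00110000001110
1-bits at positions (from bit 0 = LSB): 1, 2, 3, 10, 11
Count = 5

Answer: 5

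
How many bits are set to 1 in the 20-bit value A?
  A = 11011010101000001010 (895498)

11011010101000001010
1-bits at positions (from bit 0 = LSB): 1, 3, 9, 11, 13, 15, 16, 18, 19
Count = 9

Answer: 9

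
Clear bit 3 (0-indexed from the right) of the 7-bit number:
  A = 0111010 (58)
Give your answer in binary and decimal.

Mask = ~(1 << 3) = 1110111
Bit 3 of A is 1, so AND-ing with the mask clears it to 0.
  0111010
& 1110111
---------
  0110010

Answer: 0110010 (50)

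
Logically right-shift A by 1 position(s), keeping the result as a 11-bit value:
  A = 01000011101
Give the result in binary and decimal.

Logical shift right by 1: drop the bottom 1 bit(s), prepend 1 zero(s) on the left.
  01000011101  ->  keep [0100001110], discard [1], prepend 0
= 00100001110

Answer: 00100001110 (270)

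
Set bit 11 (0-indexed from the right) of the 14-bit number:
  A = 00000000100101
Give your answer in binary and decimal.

Mask = 1 << 11 = 00100000000000
Bit 11 of A is 0, so OR-ing with the mask flips it to 1.
  00000000100101
| 00100000000000
----------------
  00100000100101

Answer: 00100000100101 (2085)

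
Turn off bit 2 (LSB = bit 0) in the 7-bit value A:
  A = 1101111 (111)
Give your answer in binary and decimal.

Mask = ~(1 << 2) = 1111011
Bit 2 of A is 1, so AND-ing with the mask clears it to 0.
  1101111
& 1111011
---------
  1101011

Answer: 1101011 (107)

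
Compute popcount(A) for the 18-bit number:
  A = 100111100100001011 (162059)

100111100100001011
1-bits at positions (from bit 0 = LSB): 0, 1, 3, 8, 11, 12, 13, 14, 17
Count = 9

Answer: 9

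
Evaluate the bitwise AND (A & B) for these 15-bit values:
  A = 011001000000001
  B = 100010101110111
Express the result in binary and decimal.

Apply & to each column (1 only where both bits are 1):
  011001000000001
& 100010101110111
-----------------
  000000000000001

Answer: 000000000000001 (1)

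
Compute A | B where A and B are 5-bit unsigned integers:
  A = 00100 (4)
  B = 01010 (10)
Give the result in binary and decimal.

Apply | to each column (1 where either bit is 1):
  00100
| 01010
-------
  01110

Answer: 01110 (14)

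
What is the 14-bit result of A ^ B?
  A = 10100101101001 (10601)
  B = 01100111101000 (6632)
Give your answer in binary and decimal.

Apply ^ to each column (1 where bits differ):
  10100101101001
^ 01100111101000
----------------
  11000010000001

Answer: 11000010000001 (12417)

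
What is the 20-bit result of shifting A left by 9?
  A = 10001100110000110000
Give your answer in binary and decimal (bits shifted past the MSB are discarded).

Shift left by 9: drop the top 9 bit(s), append 9 zero(s) on the right.
  10001100110000110000  ->  discard [100011001], keep [10000110000], append 000000000
= 10000110000000000000

Answer: 10000110000000000000 (548864)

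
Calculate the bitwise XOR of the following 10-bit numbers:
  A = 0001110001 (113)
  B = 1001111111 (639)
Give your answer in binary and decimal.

Apply ^ to each column (1 where bits differ):
  0001110001
^ 1001111111
------------
  1000001110

Answer: 1000001110 (526)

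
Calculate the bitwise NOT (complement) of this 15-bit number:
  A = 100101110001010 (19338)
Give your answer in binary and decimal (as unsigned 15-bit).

Flip each bit (0->1, 1->0):
  100101110001010
  011010001110101

Answer: 011010001110101 (13429)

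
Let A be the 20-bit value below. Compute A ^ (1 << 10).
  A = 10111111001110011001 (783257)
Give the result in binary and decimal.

Mask = 1 << 10 = 00000000010000000000
Bit 10 of A is 0; XOR with the mask flips it to 1.
  10111111001110011001
^ 00000000010000000000
----------------------
  10111111011110011001

Answer: 10111111011110011001 (784281)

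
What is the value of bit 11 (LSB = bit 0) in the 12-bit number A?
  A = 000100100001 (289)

Bit 11 is the 12th from the right.
  000100100001
  ^
That bit is 0.

Answer: 0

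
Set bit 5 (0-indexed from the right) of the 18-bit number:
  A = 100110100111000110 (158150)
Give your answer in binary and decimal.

Mask = 1 << 5 = 000000000000100000
Bit 5 of A is 0, so OR-ing with the mask flips it to 1.
  100110100111000110
| 000000000000100000
--------------------
  100110100111100110

Answer: 100110100111100110 (158182)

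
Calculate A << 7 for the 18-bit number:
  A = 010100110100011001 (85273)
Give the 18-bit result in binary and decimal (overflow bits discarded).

Shift left by 7: drop the top 7 bit(s), append 7 zero(s) on the right.
  010100110100011001  ->  discard [0101001], keep [10100011001], append 0000000
= 101000110010000000

Answer: 101000110010000000 (167040)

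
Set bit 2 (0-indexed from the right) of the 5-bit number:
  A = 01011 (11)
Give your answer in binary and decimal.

Mask = 1 << 2 = 00100
Bit 2 of A is 0, so OR-ing with the mask flips it to 1.
  01011
| 00100
-------
  01111

Answer: 01111 (15)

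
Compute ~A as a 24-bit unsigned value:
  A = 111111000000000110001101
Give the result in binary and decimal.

Flip each bit (0->1, 1->0):
  111111000000000110001101
  000000111111111001110010

Answer: 000000111111111001110010 (261746)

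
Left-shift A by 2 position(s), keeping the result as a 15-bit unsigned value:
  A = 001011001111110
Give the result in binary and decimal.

Shift left by 2: drop the top 2 bit(s), append 2 zero(s) on the right.
  001011001111110  ->  discard [00], keep [1011001111110], append 00
= 101100111111000

Answer: 101100111111000 (23032)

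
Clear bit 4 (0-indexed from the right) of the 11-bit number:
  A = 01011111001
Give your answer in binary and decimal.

Mask = ~(1 << 4) = 11111101111
Bit 4 of A is 1, so AND-ing with the mask clears it to 0.
  01011111001
& 11111101111
-------------
  01011101001

Answer: 01011101001 (745)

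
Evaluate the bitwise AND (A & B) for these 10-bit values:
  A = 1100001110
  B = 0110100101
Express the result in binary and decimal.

Apply & to each column (1 only where both bits are 1):
  1100001110
& 0110100101
------------
  0100000100

Answer: 0100000100 (260)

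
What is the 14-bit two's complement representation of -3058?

1. Binary of +3058:  00101111110010
2. Invert bits:     11010000001101
3. Add 1:           11010000001110

Answer: 11010000001110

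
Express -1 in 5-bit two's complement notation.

1. Binary of +1:  00001
2. Invert bits:     11110
3. Add 1:           11111

Answer: 11111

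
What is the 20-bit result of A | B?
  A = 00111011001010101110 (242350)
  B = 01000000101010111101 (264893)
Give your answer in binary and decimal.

Apply | to each column (1 where either bit is 1):
  00111011001010101110
| 01000000101010111101
----------------------
  01111011101010111111

Answer: 01111011101010111111 (506559)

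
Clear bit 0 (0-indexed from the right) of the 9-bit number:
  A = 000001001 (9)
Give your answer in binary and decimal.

Mask = ~(1 << 0) = 111111110
Bit 0 of A is 1, so AND-ing with the mask clears it to 0.
  000001001
& 111111110
-----------
  000001000

Answer: 000001000 (8)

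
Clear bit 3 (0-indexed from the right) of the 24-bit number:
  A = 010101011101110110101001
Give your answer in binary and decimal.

Mask = ~(1 << 3) = 111111111111111111110111
Bit 3 of A is 1, so AND-ing with the mask clears it to 0.
  010101011101110110101001
& 111111111111111111110111
--------------------------
  010101011101110110100001

Answer: 010101011101110110100001 (5627297)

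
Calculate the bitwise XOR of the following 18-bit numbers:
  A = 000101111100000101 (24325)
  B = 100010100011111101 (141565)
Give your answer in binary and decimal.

Apply ^ to each column (1 where bits differ):
  000101111100000101
^ 100010100011111101
--------------------
  100111011111111000

Answer: 100111011111111000 (161784)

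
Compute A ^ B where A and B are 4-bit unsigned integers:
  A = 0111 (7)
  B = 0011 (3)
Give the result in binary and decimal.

Apply ^ to each column (1 where bits differ):
  0111
^ 0011
------
  0100

Answer: 0100 (4)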